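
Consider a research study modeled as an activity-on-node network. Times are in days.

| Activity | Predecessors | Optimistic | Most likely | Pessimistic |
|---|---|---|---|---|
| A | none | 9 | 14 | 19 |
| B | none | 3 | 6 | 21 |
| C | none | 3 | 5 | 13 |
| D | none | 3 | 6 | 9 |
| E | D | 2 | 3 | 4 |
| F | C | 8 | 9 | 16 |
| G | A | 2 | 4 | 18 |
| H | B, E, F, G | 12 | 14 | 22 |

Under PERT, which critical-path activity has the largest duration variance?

G

te_A = (9 + 4·14 + 19)/6 = 84/6 = 14; σ²_A = ((19−9)/6)² = 2.778
te_B = (3 + 4·6 + 21)/6 = 48/6 = 8; σ²_B = ((21−3)/6)² = 9.000
te_C = (3 + 4·5 + 13)/6 = 36/6 = 6; σ²_C = ((13−3)/6)² = 2.778
te_D = (3 + 4·6 + 9)/6 = 36/6 = 6; σ²_D = ((9−3)/6)² = 1.000
te_E = (2 + 4·3 + 4)/6 = 18/6 = 3; σ²_E = ((4−2)/6)² = 0.111
te_F = (8 + 4·9 + 16)/6 = 60/6 = 10; σ²_F = ((16−8)/6)² = 1.778
te_G = (2 + 4·4 + 18)/6 = 36/6 = 6; σ²_G = ((18−2)/6)² = 7.111
te_H = (12 + 4·14 + 22)/6 = 90/6 = 15; σ²_H = ((22−12)/6)² = 2.778

Forward pass:
ES_A = 0; EF_A = 14
ES_B = 0; EF_B = 8
ES_C = 0; EF_C = 6
ES_D = 0; EF_D = 6
ES_E = 6; EF_E = 6+3 = 9
ES_F = 6; EF_F = 6+10 = 16
ES_G = 14; EF_G = 14+6 = 20
ES_H = max(EF_B=8, EF_E=9, EF_F=16, EF_G=20) = 20; EF_H = 20+15 = 35
Expected project duration μ = 35 days. Critical path: A → G → H.

Variances on critical path: σ²_A=2.778, σ²_G=7.111, σ²_H=2.778.
Largest is σ²_G = 7.111.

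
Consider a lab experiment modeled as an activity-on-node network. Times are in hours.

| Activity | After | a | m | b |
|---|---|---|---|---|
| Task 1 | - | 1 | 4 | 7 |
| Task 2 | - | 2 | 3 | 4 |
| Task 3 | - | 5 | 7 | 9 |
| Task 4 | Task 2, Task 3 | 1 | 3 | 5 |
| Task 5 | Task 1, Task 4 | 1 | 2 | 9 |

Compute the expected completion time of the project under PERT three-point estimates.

te_Task 1 = (1 + 4·4 + 7)/6 = 24/6 = 4
te_Task 2 = (2 + 4·3 + 4)/6 = 18/6 = 3
te_Task 3 = (5 + 4·7 + 9)/6 = 42/6 = 7
te_Task 4 = (1 + 4·3 + 5)/6 = 18/6 = 3
te_Task 5 = (1 + 4·2 + 9)/6 = 18/6 = 3

Forward pass:
ES_Task 1 = 0; EF_Task 1 = 4
ES_Task 2 = 0; EF_Task 2 = 3
ES_Task 3 = 0; EF_Task 3 = 7
ES_Task 4 = max(EF_Task 2=3, EF_Task 3=7) = 7; EF_Task 4 = 7+3 = 10
ES_Task 5 = max(EF_Task 1=4, EF_Task 4=10) = 10; EF_Task 5 = 10+3 = 13
Expected project duration μ = 13 hours. Critical path: Task 3 → Task 4 → Task 5.

13 hours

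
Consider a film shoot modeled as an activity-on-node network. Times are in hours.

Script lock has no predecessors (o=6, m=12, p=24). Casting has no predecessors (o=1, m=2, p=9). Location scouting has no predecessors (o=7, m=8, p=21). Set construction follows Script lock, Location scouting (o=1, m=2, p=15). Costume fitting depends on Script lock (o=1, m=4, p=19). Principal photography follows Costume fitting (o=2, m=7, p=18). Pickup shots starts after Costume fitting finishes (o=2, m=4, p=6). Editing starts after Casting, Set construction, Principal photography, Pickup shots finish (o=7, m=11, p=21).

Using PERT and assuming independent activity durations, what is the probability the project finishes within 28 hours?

te_Script lock = (6 + 4·12 + 24)/6 = 78/6 = 13; σ²_Script lock = ((24−6)/6)² = 9.000
te_Casting = (1 + 4·2 + 9)/6 = 18/6 = 3; σ²_Casting = ((9−1)/6)² = 1.778
te_Location scouting = (7 + 4·8 + 21)/6 = 60/6 = 10; σ²_Location scouting = ((21−7)/6)² = 5.444
te_Set construction = (1 + 4·2 + 15)/6 = 24/6 = 4; σ²_Set construction = ((15−1)/6)² = 5.444
te_Costume fitting = (1 + 4·4 + 19)/6 = 36/6 = 6; σ²_Costume fitting = ((19−1)/6)² = 9.000
te_Principal photography = (2 + 4·7 + 18)/6 = 48/6 = 8; σ²_Principal photography = ((18−2)/6)² = 7.111
te_Pickup shots = (2 + 4·4 + 6)/6 = 24/6 = 4; σ²_Pickup shots = ((6−2)/6)² = 0.444
te_Editing = (7 + 4·11 + 21)/6 = 72/6 = 12; σ²_Editing = ((21−7)/6)² = 5.444

Forward pass:
ES_Script lock = 0; EF_Script lock = 13
ES_Casting = 0; EF_Casting = 3
ES_Location scouting = 0; EF_Location scouting = 10
ES_Set construction = max(EF_Script lock=13, EF_Location scouting=10) = 13; EF_Set construction = 13+4 = 17
ES_Costume fitting = 13; EF_Costume fitting = 13+6 = 19
ES_Principal photography = 19; EF_Principal photography = 19+8 = 27
ES_Pickup shots = 19; EF_Pickup shots = 19+4 = 23
ES_Editing = max(EF_Casting=3, EF_Set construction=17, EF_Principal photography=27, EF_Pickup shots=23) = 27; EF_Editing = 27+12 = 39
Expected project duration μ = 39 hours. Critical path: Script lock → Costume fitting → Principal photography → Editing.

Variance along critical path = 9.000 + 9.000 + 7.111 + 5.444 = 30.556; σ = √30.556 = 5.528 hours.
Z = (28 − 39) / 5.528 = -1.990
P(T ≤ 28) = Φ(-1.990) ≈ 0.023

0.023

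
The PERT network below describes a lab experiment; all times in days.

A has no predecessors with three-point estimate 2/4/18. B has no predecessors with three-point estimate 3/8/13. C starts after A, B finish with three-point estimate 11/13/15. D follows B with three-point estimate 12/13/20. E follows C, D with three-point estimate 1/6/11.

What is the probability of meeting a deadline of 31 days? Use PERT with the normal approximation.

te_A = (2 + 4·4 + 18)/6 = 36/6 = 6; σ²_A = ((18−2)/6)² = 7.111
te_B = (3 + 4·8 + 13)/6 = 48/6 = 8; σ²_B = ((13−3)/6)² = 2.778
te_C = (11 + 4·13 + 15)/6 = 78/6 = 13; σ²_C = ((15−11)/6)² = 0.444
te_D = (12 + 4·13 + 20)/6 = 84/6 = 14; σ²_D = ((20−12)/6)² = 1.778
te_E = (1 + 4·6 + 11)/6 = 36/6 = 6; σ²_E = ((11−1)/6)² = 2.778

Forward pass:
ES_A = 0; EF_A = 6
ES_B = 0; EF_B = 8
ES_C = max(EF_A=6, EF_B=8) = 8; EF_C = 8+13 = 21
ES_D = 8; EF_D = 8+14 = 22
ES_E = max(EF_C=21, EF_D=22) = 22; EF_E = 22+6 = 28
Expected project duration μ = 28 days. Critical path: B → D → E.

Variance along critical path = 2.778 + 1.778 + 2.778 = 7.333; σ = √7.333 = 2.708 days.
Z = (31 − 28) / 2.708 = 1.108
P(T ≤ 31) = Φ(1.108) ≈ 0.866

0.866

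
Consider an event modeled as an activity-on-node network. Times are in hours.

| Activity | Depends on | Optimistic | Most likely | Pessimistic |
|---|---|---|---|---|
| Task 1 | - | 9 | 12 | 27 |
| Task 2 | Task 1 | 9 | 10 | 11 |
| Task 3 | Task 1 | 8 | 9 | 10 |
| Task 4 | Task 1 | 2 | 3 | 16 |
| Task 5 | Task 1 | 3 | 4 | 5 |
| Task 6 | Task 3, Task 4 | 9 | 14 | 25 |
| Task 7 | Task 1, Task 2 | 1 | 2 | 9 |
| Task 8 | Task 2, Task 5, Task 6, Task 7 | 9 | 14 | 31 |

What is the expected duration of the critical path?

te_Task 1 = (9 + 4·12 + 27)/6 = 84/6 = 14
te_Task 2 = (9 + 4·10 + 11)/6 = 60/6 = 10
te_Task 3 = (8 + 4·9 + 10)/6 = 54/6 = 9
te_Task 4 = (2 + 4·3 + 16)/6 = 30/6 = 5
te_Task 5 = (3 + 4·4 + 5)/6 = 24/6 = 4
te_Task 6 = (9 + 4·14 + 25)/6 = 90/6 = 15
te_Task 7 = (1 + 4·2 + 9)/6 = 18/6 = 3
te_Task 8 = (9 + 4·14 + 31)/6 = 96/6 = 16

Forward pass:
ES_Task 1 = 0; EF_Task 1 = 14
ES_Task 2 = 14; EF_Task 2 = 14+10 = 24
ES_Task 3 = 14; EF_Task 3 = 14+9 = 23
ES_Task 4 = 14; EF_Task 4 = 14+5 = 19
ES_Task 5 = 14; EF_Task 5 = 14+4 = 18
ES_Task 6 = max(EF_Task 3=23, EF_Task 4=19) = 23; EF_Task 6 = 23+15 = 38
ES_Task 7 = max(EF_Task 1=14, EF_Task 2=24) = 24; EF_Task 7 = 24+3 = 27
ES_Task 8 = max(EF_Task 2=24, EF_Task 5=18, EF_Task 6=38, EF_Task 7=27) = 38; EF_Task 8 = 38+16 = 54
Expected project duration μ = 54 hours. Critical path: Task 1 → Task 3 → Task 6 → Task 8.

54 hours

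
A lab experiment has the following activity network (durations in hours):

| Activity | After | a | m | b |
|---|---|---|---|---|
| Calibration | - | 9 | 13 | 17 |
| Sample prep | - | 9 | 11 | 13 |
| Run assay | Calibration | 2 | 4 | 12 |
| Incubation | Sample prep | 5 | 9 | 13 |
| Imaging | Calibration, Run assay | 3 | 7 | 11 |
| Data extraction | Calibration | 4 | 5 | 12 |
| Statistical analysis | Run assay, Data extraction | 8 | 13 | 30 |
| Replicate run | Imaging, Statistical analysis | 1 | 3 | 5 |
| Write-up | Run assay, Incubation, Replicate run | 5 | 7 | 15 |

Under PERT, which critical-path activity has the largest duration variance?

te_Calibration = (9 + 4·13 + 17)/6 = 78/6 = 13; σ²_Calibration = ((17−9)/6)² = 1.778
te_Sample prep = (9 + 4·11 + 13)/6 = 66/6 = 11; σ²_Sample prep = ((13−9)/6)² = 0.444
te_Run assay = (2 + 4·4 + 12)/6 = 30/6 = 5; σ²_Run assay = ((12−2)/6)² = 2.778
te_Incubation = (5 + 4·9 + 13)/6 = 54/6 = 9; σ²_Incubation = ((13−5)/6)² = 1.778
te_Imaging = (3 + 4·7 + 11)/6 = 42/6 = 7; σ²_Imaging = ((11−3)/6)² = 1.778
te_Data extraction = (4 + 4·5 + 12)/6 = 36/6 = 6; σ²_Data extraction = ((12−4)/6)² = 1.778
te_Statistical analysis = (8 + 4·13 + 30)/6 = 90/6 = 15; σ²_Statistical analysis = ((30−8)/6)² = 13.444
te_Replicate run = (1 + 4·3 + 5)/6 = 18/6 = 3; σ²_Replicate run = ((5−1)/6)² = 0.444
te_Write-up = (5 + 4·7 + 15)/6 = 48/6 = 8; σ²_Write-up = ((15−5)/6)² = 2.778

Forward pass:
ES_Calibration = 0; EF_Calibration = 13
ES_Sample prep = 0; EF_Sample prep = 11
ES_Run assay = 13; EF_Run assay = 13+5 = 18
ES_Incubation = 11; EF_Incubation = 11+9 = 20
ES_Imaging = max(EF_Calibration=13, EF_Run assay=18) = 18; EF_Imaging = 18+7 = 25
ES_Data extraction = 13; EF_Data extraction = 13+6 = 19
ES_Statistical analysis = max(EF_Run assay=18, EF_Data extraction=19) = 19; EF_Statistical analysis = 19+15 = 34
ES_Replicate run = max(EF_Imaging=25, EF_Statistical analysis=34) = 34; EF_Replicate run = 34+3 = 37
ES_Write-up = max(EF_Run assay=18, EF_Incubation=20, EF_Replicate run=37) = 37; EF_Write-up = 37+8 = 45
Expected project duration μ = 45 hours. Critical path: Calibration → Data extraction → Statistical analysis → Replicate run → Write-up.

Variances on critical path: σ²_Calibration=1.778, σ²_Data extraction=1.778, σ²_Statistical analysis=13.444, σ²_Replicate run=0.444, σ²_Write-up=2.778.
Largest is σ²_Statistical analysis = 13.444.

Statistical analysis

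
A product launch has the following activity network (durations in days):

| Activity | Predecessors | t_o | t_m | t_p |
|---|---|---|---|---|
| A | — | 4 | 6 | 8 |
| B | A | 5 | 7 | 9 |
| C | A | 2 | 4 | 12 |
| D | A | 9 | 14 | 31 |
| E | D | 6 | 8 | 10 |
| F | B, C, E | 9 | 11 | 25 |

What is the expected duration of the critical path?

te_A = (4 + 4·6 + 8)/6 = 36/6 = 6
te_B = (5 + 4·7 + 9)/6 = 42/6 = 7
te_C = (2 + 4·4 + 12)/6 = 30/6 = 5
te_D = (9 + 4·14 + 31)/6 = 96/6 = 16
te_E = (6 + 4·8 + 10)/6 = 48/6 = 8
te_F = (9 + 4·11 + 25)/6 = 78/6 = 13

Forward pass:
ES_A = 0; EF_A = 6
ES_B = 6; EF_B = 6+7 = 13
ES_C = 6; EF_C = 6+5 = 11
ES_D = 6; EF_D = 6+16 = 22
ES_E = 22; EF_E = 22+8 = 30
ES_F = max(EF_B=13, EF_C=11, EF_E=30) = 30; EF_F = 30+13 = 43
Expected project duration μ = 43 days. Critical path: A → D → E → F.

43 days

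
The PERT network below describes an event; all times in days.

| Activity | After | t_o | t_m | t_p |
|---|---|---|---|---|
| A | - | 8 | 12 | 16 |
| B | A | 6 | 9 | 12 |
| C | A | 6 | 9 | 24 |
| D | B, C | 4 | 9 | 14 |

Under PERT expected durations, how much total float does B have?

te_A = (8 + 4·12 + 16)/6 = 72/6 = 12
te_B = (6 + 4·9 + 12)/6 = 54/6 = 9
te_C = (6 + 4·9 + 24)/6 = 66/6 = 11
te_D = (4 + 4·9 + 14)/6 = 54/6 = 9

Forward pass:
ES_A = 0; EF_A = 12
ES_B = 12; EF_B = 12+9 = 21
ES_C = 12; EF_C = 12+11 = 23
ES_D = max(EF_B=21, EF_C=23) = 23; EF_D = 23+9 = 32
Expected project duration μ = 32 days. Critical path: A → C → D.

Backward pass:
LF_D = 32; LS_D = 32−9 = 23
LF_C = LS_D = 23; LS_C = 23−11 = 12
LF_B = LS_D = 23; LS_B = 23−9 = 14
LF_A = min(LS_B=14, LS_C=12) = 12; LS_A = 12−12 = 0
Slack_B = LS_B − ES_B = 14 − 12 = 2

2 days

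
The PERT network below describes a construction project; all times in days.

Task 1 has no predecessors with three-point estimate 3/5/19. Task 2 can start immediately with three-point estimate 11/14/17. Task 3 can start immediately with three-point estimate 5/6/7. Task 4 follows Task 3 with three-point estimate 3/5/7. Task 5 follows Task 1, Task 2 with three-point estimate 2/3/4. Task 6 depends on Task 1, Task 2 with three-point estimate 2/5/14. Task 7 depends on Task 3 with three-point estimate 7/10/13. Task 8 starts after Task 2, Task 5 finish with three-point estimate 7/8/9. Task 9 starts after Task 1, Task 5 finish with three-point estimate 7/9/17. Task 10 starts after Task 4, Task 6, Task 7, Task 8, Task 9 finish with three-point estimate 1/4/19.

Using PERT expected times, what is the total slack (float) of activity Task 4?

16 days

te_Task 1 = (3 + 4·5 + 19)/6 = 42/6 = 7
te_Task 2 = (11 + 4·14 + 17)/6 = 84/6 = 14
te_Task 3 = (5 + 4·6 + 7)/6 = 36/6 = 6
te_Task 4 = (3 + 4·5 + 7)/6 = 30/6 = 5
te_Task 5 = (2 + 4·3 + 4)/6 = 18/6 = 3
te_Task 6 = (2 + 4·5 + 14)/6 = 36/6 = 6
te_Task 7 = (7 + 4·10 + 13)/6 = 60/6 = 10
te_Task 8 = (7 + 4·8 + 9)/6 = 48/6 = 8
te_Task 9 = (7 + 4·9 + 17)/6 = 60/6 = 10
te_Task 10 = (1 + 4·4 + 19)/6 = 36/6 = 6

Forward pass:
ES_Task 1 = 0; EF_Task 1 = 7
ES_Task 2 = 0; EF_Task 2 = 14
ES_Task 3 = 0; EF_Task 3 = 6
ES_Task 4 = 6; EF_Task 4 = 6+5 = 11
ES_Task 5 = max(EF_Task 1=7, EF_Task 2=14) = 14; EF_Task 5 = 14+3 = 17
ES_Task 6 = max(EF_Task 1=7, EF_Task 2=14) = 14; EF_Task 6 = 14+6 = 20
ES_Task 7 = 6; EF_Task 7 = 6+10 = 16
ES_Task 8 = max(EF_Task 2=14, EF_Task 5=17) = 17; EF_Task 8 = 17+8 = 25
ES_Task 9 = max(EF_Task 1=7, EF_Task 5=17) = 17; EF_Task 9 = 17+10 = 27
ES_Task 10 = max(EF_Task 4=11, EF_Task 6=20, EF_Task 7=16, EF_Task 8=25, EF_Task 9=27) = 27; EF_Task 10 = 27+6 = 33
Expected project duration μ = 33 days. Critical path: Task 2 → Task 5 → Task 9 → Task 10.

Backward pass:
LF_Task 10 = 33; LS_Task 10 = 33−6 = 27
LF_Task 9 = LS_Task 10 = 27; LS_Task 9 = 27−10 = 17
LF_Task 8 = LS_Task 10 = 27; LS_Task 8 = 27−8 = 19
LF_Task 7 = LS_Task 10 = 27; LS_Task 7 = 27−10 = 17
LF_Task 6 = LS_Task 10 = 27; LS_Task 6 = 27−6 = 21
LF_Task 5 = min(LS_Task 8=19, LS_Task 9=17) = 17; LS_Task 5 = 17−3 = 14
LF_Task 4 = LS_Task 10 = 27; LS_Task 4 = 27−5 = 22
LF_Task 3 = min(LS_Task 4=22, LS_Task 7=17) = 17; LS_Task 3 = 17−6 = 11
LF_Task 2 = min(LS_Task 5=14, LS_Task 6=21, LS_Task 8=19) = 14; LS_Task 2 = 14−14 = 0
LF_Task 1 = min(LS_Task 5=14, LS_Task 6=21, LS_Task 9=17) = 14; LS_Task 1 = 14−7 = 7
Slack_Task 4 = LS_Task 4 − ES_Task 4 = 22 − 6 = 16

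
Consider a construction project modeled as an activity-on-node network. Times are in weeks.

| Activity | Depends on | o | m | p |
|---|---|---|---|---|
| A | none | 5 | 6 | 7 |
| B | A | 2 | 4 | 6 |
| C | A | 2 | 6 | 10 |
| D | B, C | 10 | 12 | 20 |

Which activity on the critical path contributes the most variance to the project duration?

te_A = (5 + 4·6 + 7)/6 = 36/6 = 6; σ²_A = ((7−5)/6)² = 0.111
te_B = (2 + 4·4 + 6)/6 = 24/6 = 4; σ²_B = ((6−2)/6)² = 0.444
te_C = (2 + 4·6 + 10)/6 = 36/6 = 6; σ²_C = ((10−2)/6)² = 1.778
te_D = (10 + 4·12 + 20)/6 = 78/6 = 13; σ²_D = ((20−10)/6)² = 2.778

Forward pass:
ES_A = 0; EF_A = 6
ES_B = 6; EF_B = 6+4 = 10
ES_C = 6; EF_C = 6+6 = 12
ES_D = max(EF_B=10, EF_C=12) = 12; EF_D = 12+13 = 25
Expected project duration μ = 25 weeks. Critical path: A → C → D.

Variances on critical path: σ²_A=0.111, σ²_C=1.778, σ²_D=2.778.
Largest is σ²_D = 2.778.

D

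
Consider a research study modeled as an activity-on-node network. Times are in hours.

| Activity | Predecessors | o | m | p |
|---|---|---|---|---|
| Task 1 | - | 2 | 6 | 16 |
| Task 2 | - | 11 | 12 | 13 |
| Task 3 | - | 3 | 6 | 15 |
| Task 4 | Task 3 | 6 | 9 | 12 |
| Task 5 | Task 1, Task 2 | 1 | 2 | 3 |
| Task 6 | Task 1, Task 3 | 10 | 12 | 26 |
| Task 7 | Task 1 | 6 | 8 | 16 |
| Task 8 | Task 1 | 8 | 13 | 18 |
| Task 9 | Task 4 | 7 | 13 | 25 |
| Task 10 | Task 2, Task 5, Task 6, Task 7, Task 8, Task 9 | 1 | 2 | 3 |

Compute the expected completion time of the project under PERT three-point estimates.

32 hours

te_Task 1 = (2 + 4·6 + 16)/6 = 42/6 = 7
te_Task 2 = (11 + 4·12 + 13)/6 = 72/6 = 12
te_Task 3 = (3 + 4·6 + 15)/6 = 42/6 = 7
te_Task 4 = (6 + 4·9 + 12)/6 = 54/6 = 9
te_Task 5 = (1 + 4·2 + 3)/6 = 12/6 = 2
te_Task 6 = (10 + 4·12 + 26)/6 = 84/6 = 14
te_Task 7 = (6 + 4·8 + 16)/6 = 54/6 = 9
te_Task 8 = (8 + 4·13 + 18)/6 = 78/6 = 13
te_Task 9 = (7 + 4·13 + 25)/6 = 84/6 = 14
te_Task 10 = (1 + 4·2 + 3)/6 = 12/6 = 2

Forward pass:
ES_Task 1 = 0; EF_Task 1 = 7
ES_Task 2 = 0; EF_Task 2 = 12
ES_Task 3 = 0; EF_Task 3 = 7
ES_Task 4 = 7; EF_Task 4 = 7+9 = 16
ES_Task 5 = max(EF_Task 1=7, EF_Task 2=12) = 12; EF_Task 5 = 12+2 = 14
ES_Task 6 = max(EF_Task 1=7, EF_Task 3=7) = 7; EF_Task 6 = 7+14 = 21
ES_Task 7 = 7; EF_Task 7 = 7+9 = 16
ES_Task 8 = 7; EF_Task 8 = 7+13 = 20
ES_Task 9 = 16; EF_Task 9 = 16+14 = 30
ES_Task 10 = max(EF_Task 2=12, EF_Task 5=14, EF_Task 6=21, EF_Task 7=16, EF_Task 8=20, EF_Task 9=30) = 30; EF_Task 10 = 30+2 = 32
Expected project duration μ = 32 hours. Critical path: Task 3 → Task 4 → Task 9 → Task 10.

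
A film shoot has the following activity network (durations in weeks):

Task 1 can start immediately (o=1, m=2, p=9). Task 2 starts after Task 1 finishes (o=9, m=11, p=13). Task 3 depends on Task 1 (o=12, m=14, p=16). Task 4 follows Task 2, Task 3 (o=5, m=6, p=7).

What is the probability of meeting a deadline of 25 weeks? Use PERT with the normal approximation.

0.905

te_Task 1 = (1 + 4·2 + 9)/6 = 18/6 = 3; σ²_Task 1 = ((9−1)/6)² = 1.778
te_Task 2 = (9 + 4·11 + 13)/6 = 66/6 = 11; σ²_Task 2 = ((13−9)/6)² = 0.444
te_Task 3 = (12 + 4·14 + 16)/6 = 84/6 = 14; σ²_Task 3 = ((16−12)/6)² = 0.444
te_Task 4 = (5 + 4·6 + 7)/6 = 36/6 = 6; σ²_Task 4 = ((7−5)/6)² = 0.111

Forward pass:
ES_Task 1 = 0; EF_Task 1 = 3
ES_Task 2 = 3; EF_Task 2 = 3+11 = 14
ES_Task 3 = 3; EF_Task 3 = 3+14 = 17
ES_Task 4 = max(EF_Task 2=14, EF_Task 3=17) = 17; EF_Task 4 = 17+6 = 23
Expected project duration μ = 23 weeks. Critical path: Task 1 → Task 3 → Task 4.

Variance along critical path = 1.778 + 0.444 + 0.111 = 2.333; σ = √2.333 = 1.528 weeks.
Z = (25 − 23) / 1.528 = 1.309
P(T ≤ 25) = Φ(1.309) ≈ 0.905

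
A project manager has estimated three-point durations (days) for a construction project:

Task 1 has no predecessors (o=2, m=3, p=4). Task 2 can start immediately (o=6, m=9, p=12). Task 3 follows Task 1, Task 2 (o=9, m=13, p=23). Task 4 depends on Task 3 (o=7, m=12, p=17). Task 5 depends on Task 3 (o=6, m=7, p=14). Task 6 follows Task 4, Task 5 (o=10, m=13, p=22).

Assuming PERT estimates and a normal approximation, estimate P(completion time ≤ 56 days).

te_Task 1 = (2 + 4·3 + 4)/6 = 18/6 = 3; σ²_Task 1 = ((4−2)/6)² = 0.111
te_Task 2 = (6 + 4·9 + 12)/6 = 54/6 = 9; σ²_Task 2 = ((12−6)/6)² = 1.000
te_Task 3 = (9 + 4·13 + 23)/6 = 84/6 = 14; σ²_Task 3 = ((23−9)/6)² = 5.444
te_Task 4 = (7 + 4·12 + 17)/6 = 72/6 = 12; σ²_Task 4 = ((17−7)/6)² = 2.778
te_Task 5 = (6 + 4·7 + 14)/6 = 48/6 = 8; σ²_Task 5 = ((14−6)/6)² = 1.778
te_Task 6 = (10 + 4·13 + 22)/6 = 84/6 = 14; σ²_Task 6 = ((22−10)/6)² = 4.000

Forward pass:
ES_Task 1 = 0; EF_Task 1 = 3
ES_Task 2 = 0; EF_Task 2 = 9
ES_Task 3 = max(EF_Task 1=3, EF_Task 2=9) = 9; EF_Task 3 = 9+14 = 23
ES_Task 4 = 23; EF_Task 4 = 23+12 = 35
ES_Task 5 = 23; EF_Task 5 = 23+8 = 31
ES_Task 6 = max(EF_Task 4=35, EF_Task 5=31) = 35; EF_Task 6 = 35+14 = 49
Expected project duration μ = 49 days. Critical path: Task 2 → Task 3 → Task 4 → Task 6.

Variance along critical path = 1.000 + 5.444 + 2.778 + 4.000 = 13.222; σ = √13.222 = 3.636 days.
Z = (56 − 49) / 3.636 = 1.925
P(T ≤ 56) = Φ(1.925) ≈ 0.973

0.973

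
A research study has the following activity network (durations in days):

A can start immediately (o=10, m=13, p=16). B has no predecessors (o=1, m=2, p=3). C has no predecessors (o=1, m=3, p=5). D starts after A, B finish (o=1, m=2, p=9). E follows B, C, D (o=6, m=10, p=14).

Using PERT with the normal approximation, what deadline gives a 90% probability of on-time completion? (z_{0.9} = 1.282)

te_A = (10 + 4·13 + 16)/6 = 78/6 = 13; σ²_A = ((16−10)/6)² = 1.000
te_B = (1 + 4·2 + 3)/6 = 12/6 = 2; σ²_B = ((3−1)/6)² = 0.111
te_C = (1 + 4·3 + 5)/6 = 18/6 = 3; σ²_C = ((5−1)/6)² = 0.444
te_D = (1 + 4·2 + 9)/6 = 18/6 = 3; σ²_D = ((9−1)/6)² = 1.778
te_E = (6 + 4·10 + 14)/6 = 60/6 = 10; σ²_E = ((14−6)/6)² = 1.778

Forward pass:
ES_A = 0; EF_A = 13
ES_B = 0; EF_B = 2
ES_C = 0; EF_C = 3
ES_D = max(EF_A=13, EF_B=2) = 13; EF_D = 13+3 = 16
ES_E = max(EF_B=2, EF_C=3, EF_D=16) = 16; EF_E = 16+10 = 26
Expected project duration μ = 26 days. Critical path: A → D → E.

Variance along critical path = 1.000 + 1.778 + 1.778 = 4.556; σ = 2.134 days.
D = μ + z·σ = 26 + 1.282·2.134 = 28.7 days

28.7 days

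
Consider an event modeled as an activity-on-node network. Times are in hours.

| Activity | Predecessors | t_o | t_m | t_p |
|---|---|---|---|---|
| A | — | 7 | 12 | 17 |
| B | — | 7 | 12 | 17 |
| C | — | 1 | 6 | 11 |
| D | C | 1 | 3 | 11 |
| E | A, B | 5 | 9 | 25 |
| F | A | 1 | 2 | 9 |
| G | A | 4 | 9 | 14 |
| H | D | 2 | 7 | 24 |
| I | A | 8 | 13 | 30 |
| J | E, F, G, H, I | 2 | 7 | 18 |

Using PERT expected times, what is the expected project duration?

te_A = (7 + 4·12 + 17)/6 = 72/6 = 12
te_B = (7 + 4·12 + 17)/6 = 72/6 = 12
te_C = (1 + 4·6 + 11)/6 = 36/6 = 6
te_D = (1 + 4·3 + 11)/6 = 24/6 = 4
te_E = (5 + 4·9 + 25)/6 = 66/6 = 11
te_F = (1 + 4·2 + 9)/6 = 18/6 = 3
te_G = (4 + 4·9 + 14)/6 = 54/6 = 9
te_H = (2 + 4·7 + 24)/6 = 54/6 = 9
te_I = (8 + 4·13 + 30)/6 = 90/6 = 15
te_J = (2 + 4·7 + 18)/6 = 48/6 = 8

Forward pass:
ES_A = 0; EF_A = 12
ES_B = 0; EF_B = 12
ES_C = 0; EF_C = 6
ES_D = 6; EF_D = 6+4 = 10
ES_E = max(EF_A=12, EF_B=12) = 12; EF_E = 12+11 = 23
ES_F = 12; EF_F = 12+3 = 15
ES_G = 12; EF_G = 12+9 = 21
ES_H = 10; EF_H = 10+9 = 19
ES_I = 12; EF_I = 12+15 = 27
ES_J = max(EF_E=23, EF_F=15, EF_G=21, EF_H=19, EF_I=27) = 27; EF_J = 27+8 = 35
Expected project duration μ = 35 hours. Critical path: A → I → J.

35 hours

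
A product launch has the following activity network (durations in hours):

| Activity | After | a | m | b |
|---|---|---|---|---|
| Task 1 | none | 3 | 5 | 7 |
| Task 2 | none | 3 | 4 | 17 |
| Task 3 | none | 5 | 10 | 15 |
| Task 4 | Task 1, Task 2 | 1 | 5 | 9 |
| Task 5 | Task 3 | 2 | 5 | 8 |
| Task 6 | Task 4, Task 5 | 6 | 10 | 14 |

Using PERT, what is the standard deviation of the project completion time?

te_Task 1 = (3 + 4·5 + 7)/6 = 30/6 = 5; σ²_Task 1 = ((7−3)/6)² = 0.444
te_Task 2 = (3 + 4·4 + 17)/6 = 36/6 = 6; σ²_Task 2 = ((17−3)/6)² = 5.444
te_Task 3 = (5 + 4·10 + 15)/6 = 60/6 = 10; σ²_Task 3 = ((15−5)/6)² = 2.778
te_Task 4 = (1 + 4·5 + 9)/6 = 30/6 = 5; σ²_Task 4 = ((9−1)/6)² = 1.778
te_Task 5 = (2 + 4·5 + 8)/6 = 30/6 = 5; σ²_Task 5 = ((8−2)/6)² = 1.000
te_Task 6 = (6 + 4·10 + 14)/6 = 60/6 = 10; σ²_Task 6 = ((14−6)/6)² = 1.778

Forward pass:
ES_Task 1 = 0; EF_Task 1 = 5
ES_Task 2 = 0; EF_Task 2 = 6
ES_Task 3 = 0; EF_Task 3 = 10
ES_Task 4 = max(EF_Task 1=5, EF_Task 2=6) = 6; EF_Task 4 = 6+5 = 11
ES_Task 5 = 10; EF_Task 5 = 10+5 = 15
ES_Task 6 = max(EF_Task 4=11, EF_Task 5=15) = 15; EF_Task 6 = 15+10 = 25
Expected project duration μ = 25 hours. Critical path: Task 3 → Task 5 → Task 6.

Variance along critical path = 2.778 + 1.000 + 1.778 = 5.556
σ = √5.556 = 2.357 hours

2.36 hours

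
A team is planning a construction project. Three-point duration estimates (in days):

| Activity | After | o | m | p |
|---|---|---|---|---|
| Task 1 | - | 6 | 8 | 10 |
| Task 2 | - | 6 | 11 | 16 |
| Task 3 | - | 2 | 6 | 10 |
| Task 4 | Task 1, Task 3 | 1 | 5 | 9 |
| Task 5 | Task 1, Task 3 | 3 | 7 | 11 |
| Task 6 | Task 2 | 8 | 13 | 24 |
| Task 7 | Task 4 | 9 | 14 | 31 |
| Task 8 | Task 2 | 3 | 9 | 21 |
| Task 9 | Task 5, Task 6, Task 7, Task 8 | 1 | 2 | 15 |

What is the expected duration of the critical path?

33 days

te_Task 1 = (6 + 4·8 + 10)/6 = 48/6 = 8
te_Task 2 = (6 + 4·11 + 16)/6 = 66/6 = 11
te_Task 3 = (2 + 4·6 + 10)/6 = 36/6 = 6
te_Task 4 = (1 + 4·5 + 9)/6 = 30/6 = 5
te_Task 5 = (3 + 4·7 + 11)/6 = 42/6 = 7
te_Task 6 = (8 + 4·13 + 24)/6 = 84/6 = 14
te_Task 7 = (9 + 4·14 + 31)/6 = 96/6 = 16
te_Task 8 = (3 + 4·9 + 21)/6 = 60/6 = 10
te_Task 9 = (1 + 4·2 + 15)/6 = 24/6 = 4

Forward pass:
ES_Task 1 = 0; EF_Task 1 = 8
ES_Task 2 = 0; EF_Task 2 = 11
ES_Task 3 = 0; EF_Task 3 = 6
ES_Task 4 = max(EF_Task 1=8, EF_Task 3=6) = 8; EF_Task 4 = 8+5 = 13
ES_Task 5 = max(EF_Task 1=8, EF_Task 3=6) = 8; EF_Task 5 = 8+7 = 15
ES_Task 6 = 11; EF_Task 6 = 11+14 = 25
ES_Task 7 = 13; EF_Task 7 = 13+16 = 29
ES_Task 8 = 11; EF_Task 8 = 11+10 = 21
ES_Task 9 = max(EF_Task 5=15, EF_Task 6=25, EF_Task 7=29, EF_Task 8=21) = 29; EF_Task 9 = 29+4 = 33
Expected project duration μ = 33 days. Critical path: Task 1 → Task 4 → Task 7 → Task 9.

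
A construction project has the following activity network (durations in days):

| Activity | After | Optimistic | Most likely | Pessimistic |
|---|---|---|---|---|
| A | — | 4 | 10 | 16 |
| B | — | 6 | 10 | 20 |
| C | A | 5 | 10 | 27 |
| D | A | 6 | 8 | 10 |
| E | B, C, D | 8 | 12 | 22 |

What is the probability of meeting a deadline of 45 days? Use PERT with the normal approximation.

te_A = (4 + 4·10 + 16)/6 = 60/6 = 10; σ²_A = ((16−4)/6)² = 4.000
te_B = (6 + 4·10 + 20)/6 = 66/6 = 11; σ²_B = ((20−6)/6)² = 5.444
te_C = (5 + 4·10 + 27)/6 = 72/6 = 12; σ²_C = ((27−5)/6)² = 13.444
te_D = (6 + 4·8 + 10)/6 = 48/6 = 8; σ²_D = ((10−6)/6)² = 0.444
te_E = (8 + 4·12 + 22)/6 = 78/6 = 13; σ²_E = ((22−8)/6)² = 5.444

Forward pass:
ES_A = 0; EF_A = 10
ES_B = 0; EF_B = 11
ES_C = 10; EF_C = 10+12 = 22
ES_D = 10; EF_D = 10+8 = 18
ES_E = max(EF_B=11, EF_C=22, EF_D=18) = 22; EF_E = 22+13 = 35
Expected project duration μ = 35 days. Critical path: A → C → E.

Variance along critical path = 4.000 + 13.444 + 5.444 = 22.889; σ = √22.889 = 4.784 days.
Z = (45 − 35) / 4.784 = 2.090
P(T ≤ 45) = Φ(2.090) ≈ 0.982

0.982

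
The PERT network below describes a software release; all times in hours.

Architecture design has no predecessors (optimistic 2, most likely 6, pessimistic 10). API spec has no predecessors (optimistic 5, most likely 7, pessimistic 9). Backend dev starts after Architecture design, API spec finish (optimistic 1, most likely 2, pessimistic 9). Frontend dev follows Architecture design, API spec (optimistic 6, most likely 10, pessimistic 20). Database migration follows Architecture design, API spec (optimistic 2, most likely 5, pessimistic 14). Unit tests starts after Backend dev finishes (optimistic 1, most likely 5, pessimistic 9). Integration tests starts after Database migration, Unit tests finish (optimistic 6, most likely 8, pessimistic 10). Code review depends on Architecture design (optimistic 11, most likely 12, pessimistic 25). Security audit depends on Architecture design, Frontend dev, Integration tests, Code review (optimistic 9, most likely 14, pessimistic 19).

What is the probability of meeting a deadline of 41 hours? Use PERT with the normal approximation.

0.932

te_Architecture design = (2 + 4·6 + 10)/6 = 36/6 = 6; σ²_Architecture design = ((10−2)/6)² = 1.778
te_API spec = (5 + 4·7 + 9)/6 = 42/6 = 7; σ²_API spec = ((9−5)/6)² = 0.444
te_Backend dev = (1 + 4·2 + 9)/6 = 18/6 = 3; σ²_Backend dev = ((9−1)/6)² = 1.778
te_Frontend dev = (6 + 4·10 + 20)/6 = 66/6 = 11; σ²_Frontend dev = ((20−6)/6)² = 5.444
te_Database migration = (2 + 4·5 + 14)/6 = 36/6 = 6; σ²_Database migration = ((14−2)/6)² = 4.000
te_Unit tests = (1 + 4·5 + 9)/6 = 30/6 = 5; σ²_Unit tests = ((9−1)/6)² = 1.778
te_Integration tests = (6 + 4·8 + 10)/6 = 48/6 = 8; σ²_Integration tests = ((10−6)/6)² = 0.444
te_Code review = (11 + 4·12 + 25)/6 = 84/6 = 14; σ²_Code review = ((25−11)/6)² = 5.444
te_Security audit = (9 + 4·14 + 19)/6 = 84/6 = 14; σ²_Security audit = ((19−9)/6)² = 2.778

Forward pass:
ES_Architecture design = 0; EF_Architecture design = 6
ES_API spec = 0; EF_API spec = 7
ES_Backend dev = max(EF_Architecture design=6, EF_API spec=7) = 7; EF_Backend dev = 7+3 = 10
ES_Frontend dev = max(EF_Architecture design=6, EF_API spec=7) = 7; EF_Frontend dev = 7+11 = 18
ES_Database migration = max(EF_Architecture design=6, EF_API spec=7) = 7; EF_Database migration = 7+6 = 13
ES_Unit tests = 10; EF_Unit tests = 10+5 = 15
ES_Integration tests = max(EF_Database migration=13, EF_Unit tests=15) = 15; EF_Integration tests = 15+8 = 23
ES_Code review = 6; EF_Code review = 6+14 = 20
ES_Security audit = max(EF_Architecture design=6, EF_Frontend dev=18, EF_Integration tests=23, EF_Code review=20) = 23; EF_Security audit = 23+14 = 37
Expected project duration μ = 37 hours. Critical path: API spec → Backend dev → Unit tests → Integration tests → Security audit.

Variance along critical path = 0.444 + 1.778 + 1.778 + 0.444 + 2.778 = 7.222; σ = √7.222 = 2.687 hours.
Z = (41 − 37) / 2.687 = 1.488
P(T ≤ 41) = Φ(1.488) ≈ 0.932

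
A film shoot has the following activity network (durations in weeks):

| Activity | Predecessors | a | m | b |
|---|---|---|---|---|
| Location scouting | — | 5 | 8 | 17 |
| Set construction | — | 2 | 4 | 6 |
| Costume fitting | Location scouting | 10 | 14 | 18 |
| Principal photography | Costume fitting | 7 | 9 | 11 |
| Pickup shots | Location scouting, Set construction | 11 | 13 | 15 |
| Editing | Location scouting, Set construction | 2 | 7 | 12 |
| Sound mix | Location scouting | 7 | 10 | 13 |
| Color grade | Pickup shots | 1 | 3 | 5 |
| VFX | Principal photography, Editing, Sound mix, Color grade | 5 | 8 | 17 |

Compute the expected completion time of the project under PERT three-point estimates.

41 weeks

te_Location scouting = (5 + 4·8 + 17)/6 = 54/6 = 9
te_Set construction = (2 + 4·4 + 6)/6 = 24/6 = 4
te_Costume fitting = (10 + 4·14 + 18)/6 = 84/6 = 14
te_Principal photography = (7 + 4·9 + 11)/6 = 54/6 = 9
te_Pickup shots = (11 + 4·13 + 15)/6 = 78/6 = 13
te_Editing = (2 + 4·7 + 12)/6 = 42/6 = 7
te_Sound mix = (7 + 4·10 + 13)/6 = 60/6 = 10
te_Color grade = (1 + 4·3 + 5)/6 = 18/6 = 3
te_VFX = (5 + 4·8 + 17)/6 = 54/6 = 9

Forward pass:
ES_Location scouting = 0; EF_Location scouting = 9
ES_Set construction = 0; EF_Set construction = 4
ES_Costume fitting = 9; EF_Costume fitting = 9+14 = 23
ES_Principal photography = 23; EF_Principal photography = 23+9 = 32
ES_Pickup shots = max(EF_Location scouting=9, EF_Set construction=4) = 9; EF_Pickup shots = 9+13 = 22
ES_Editing = max(EF_Location scouting=9, EF_Set construction=4) = 9; EF_Editing = 9+7 = 16
ES_Sound mix = 9; EF_Sound mix = 9+10 = 19
ES_Color grade = 22; EF_Color grade = 22+3 = 25
ES_VFX = max(EF_Principal photography=32, EF_Editing=16, EF_Sound mix=19, EF_Color grade=25) = 32; EF_VFX = 32+9 = 41
Expected project duration μ = 41 weeks. Critical path: Location scouting → Costume fitting → Principal photography → VFX.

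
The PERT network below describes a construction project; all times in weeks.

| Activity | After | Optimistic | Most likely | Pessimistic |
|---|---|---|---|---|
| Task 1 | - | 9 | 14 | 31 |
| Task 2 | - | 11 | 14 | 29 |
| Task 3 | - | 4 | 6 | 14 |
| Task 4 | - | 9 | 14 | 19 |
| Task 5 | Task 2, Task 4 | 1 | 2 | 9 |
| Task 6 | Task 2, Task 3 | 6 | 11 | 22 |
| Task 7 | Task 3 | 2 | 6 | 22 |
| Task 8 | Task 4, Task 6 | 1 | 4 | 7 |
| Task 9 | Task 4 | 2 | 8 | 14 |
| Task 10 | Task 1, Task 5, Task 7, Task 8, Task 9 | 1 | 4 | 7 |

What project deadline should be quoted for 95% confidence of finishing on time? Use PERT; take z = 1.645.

43.0 weeks

te_Task 1 = (9 + 4·14 + 31)/6 = 96/6 = 16; σ²_Task 1 = ((31−9)/6)² = 13.444
te_Task 2 = (11 + 4·14 + 29)/6 = 96/6 = 16; σ²_Task 2 = ((29−11)/6)² = 9.000
te_Task 3 = (4 + 4·6 + 14)/6 = 42/6 = 7; σ²_Task 3 = ((14−4)/6)² = 2.778
te_Task 4 = (9 + 4·14 + 19)/6 = 84/6 = 14; σ²_Task 4 = ((19−9)/6)² = 2.778
te_Task 5 = (1 + 4·2 + 9)/6 = 18/6 = 3; σ²_Task 5 = ((9−1)/6)² = 1.778
te_Task 6 = (6 + 4·11 + 22)/6 = 72/6 = 12; σ²_Task 6 = ((22−6)/6)² = 7.111
te_Task 7 = (2 + 4·6 + 22)/6 = 48/6 = 8; σ²_Task 7 = ((22−2)/6)² = 11.111
te_Task 8 = (1 + 4·4 + 7)/6 = 24/6 = 4; σ²_Task 8 = ((7−1)/6)² = 1.000
te_Task 9 = (2 + 4·8 + 14)/6 = 48/6 = 8; σ²_Task 9 = ((14−2)/6)² = 4.000
te_Task 10 = (1 + 4·4 + 7)/6 = 24/6 = 4; σ²_Task 10 = ((7−1)/6)² = 1.000

Forward pass:
ES_Task 1 = 0; EF_Task 1 = 16
ES_Task 2 = 0; EF_Task 2 = 16
ES_Task 3 = 0; EF_Task 3 = 7
ES_Task 4 = 0; EF_Task 4 = 14
ES_Task 5 = max(EF_Task 2=16, EF_Task 4=14) = 16; EF_Task 5 = 16+3 = 19
ES_Task 6 = max(EF_Task 2=16, EF_Task 3=7) = 16; EF_Task 6 = 16+12 = 28
ES_Task 7 = 7; EF_Task 7 = 7+8 = 15
ES_Task 8 = max(EF_Task 4=14, EF_Task 6=28) = 28; EF_Task 8 = 28+4 = 32
ES_Task 9 = 14; EF_Task 9 = 14+8 = 22
ES_Task 10 = max(EF_Task 1=16, EF_Task 5=19, EF_Task 7=15, EF_Task 8=32, EF_Task 9=22) = 32; EF_Task 10 = 32+4 = 36
Expected project duration μ = 36 weeks. Critical path: Task 2 → Task 6 → Task 8 → Task 10.

Variance along critical path = 9.000 + 7.111 + 1.000 + 1.000 = 18.111; σ = 4.256 weeks.
D = μ + z·σ = 36 + 1.645·4.256 = 43.0 weeks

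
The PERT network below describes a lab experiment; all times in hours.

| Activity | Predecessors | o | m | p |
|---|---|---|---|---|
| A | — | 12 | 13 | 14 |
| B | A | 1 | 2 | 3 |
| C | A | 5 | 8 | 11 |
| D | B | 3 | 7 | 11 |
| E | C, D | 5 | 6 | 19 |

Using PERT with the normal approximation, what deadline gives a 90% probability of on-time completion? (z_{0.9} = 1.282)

33.5 hours

te_A = (12 + 4·13 + 14)/6 = 78/6 = 13; σ²_A = ((14−12)/6)² = 0.111
te_B = (1 + 4·2 + 3)/6 = 12/6 = 2; σ²_B = ((3−1)/6)² = 0.111
te_C = (5 + 4·8 + 11)/6 = 48/6 = 8; σ²_C = ((11−5)/6)² = 1.000
te_D = (3 + 4·7 + 11)/6 = 42/6 = 7; σ²_D = ((11−3)/6)² = 1.778
te_E = (5 + 4·6 + 19)/6 = 48/6 = 8; σ²_E = ((19−5)/6)² = 5.444

Forward pass:
ES_A = 0; EF_A = 13
ES_B = 13; EF_B = 13+2 = 15
ES_C = 13; EF_C = 13+8 = 21
ES_D = 15; EF_D = 15+7 = 22
ES_E = max(EF_C=21, EF_D=22) = 22; EF_E = 22+8 = 30
Expected project duration μ = 30 hours. Critical path: A → B → D → E.

Variance along critical path = 0.111 + 0.111 + 1.778 + 5.444 = 7.444; σ = 2.728 hours.
D = μ + z·σ = 30 + 1.282·2.728 = 33.5 hours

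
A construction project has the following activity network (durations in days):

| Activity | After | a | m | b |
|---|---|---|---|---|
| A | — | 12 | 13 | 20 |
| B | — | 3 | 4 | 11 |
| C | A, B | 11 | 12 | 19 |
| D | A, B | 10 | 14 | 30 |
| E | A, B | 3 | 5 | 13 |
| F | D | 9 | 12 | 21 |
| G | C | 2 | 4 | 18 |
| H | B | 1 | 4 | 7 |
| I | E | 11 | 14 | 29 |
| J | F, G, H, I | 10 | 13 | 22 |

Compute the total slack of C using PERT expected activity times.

te_A = (12 + 4·13 + 20)/6 = 84/6 = 14
te_B = (3 + 4·4 + 11)/6 = 30/6 = 5
te_C = (11 + 4·12 + 19)/6 = 78/6 = 13
te_D = (10 + 4·14 + 30)/6 = 96/6 = 16
te_E = (3 + 4·5 + 13)/6 = 36/6 = 6
te_F = (9 + 4·12 + 21)/6 = 78/6 = 13
te_G = (2 + 4·4 + 18)/6 = 36/6 = 6
te_H = (1 + 4·4 + 7)/6 = 24/6 = 4
te_I = (11 + 4·14 + 29)/6 = 96/6 = 16
te_J = (10 + 4·13 + 22)/6 = 84/6 = 14

Forward pass:
ES_A = 0; EF_A = 14
ES_B = 0; EF_B = 5
ES_C = max(EF_A=14, EF_B=5) = 14; EF_C = 14+13 = 27
ES_D = max(EF_A=14, EF_B=5) = 14; EF_D = 14+16 = 30
ES_E = max(EF_A=14, EF_B=5) = 14; EF_E = 14+6 = 20
ES_F = 30; EF_F = 30+13 = 43
ES_G = 27; EF_G = 27+6 = 33
ES_H = 5; EF_H = 5+4 = 9
ES_I = 20; EF_I = 20+16 = 36
ES_J = max(EF_F=43, EF_G=33, EF_H=9, EF_I=36) = 43; EF_J = 43+14 = 57
Expected project duration μ = 57 days. Critical path: A → D → F → J.

Backward pass:
LF_J = 57; LS_J = 57−14 = 43
LF_I = LS_J = 43; LS_I = 43−16 = 27
LF_H = LS_J = 43; LS_H = 43−4 = 39
LF_G = LS_J = 43; LS_G = 43−6 = 37
LF_F = LS_J = 43; LS_F = 43−13 = 30
LF_E = LS_I = 27; LS_E = 27−6 = 21
LF_D = LS_F = 30; LS_D = 30−16 = 14
LF_C = LS_G = 37; LS_C = 37−13 = 24
LF_B = min(LS_C=24, LS_D=14, LS_E=21, LS_H=39) = 14; LS_B = 14−5 = 9
LF_A = min(LS_C=24, LS_D=14, LS_E=21) = 14; LS_A = 14−14 = 0
Slack_C = LS_C − ES_C = 24 − 14 = 10

10 days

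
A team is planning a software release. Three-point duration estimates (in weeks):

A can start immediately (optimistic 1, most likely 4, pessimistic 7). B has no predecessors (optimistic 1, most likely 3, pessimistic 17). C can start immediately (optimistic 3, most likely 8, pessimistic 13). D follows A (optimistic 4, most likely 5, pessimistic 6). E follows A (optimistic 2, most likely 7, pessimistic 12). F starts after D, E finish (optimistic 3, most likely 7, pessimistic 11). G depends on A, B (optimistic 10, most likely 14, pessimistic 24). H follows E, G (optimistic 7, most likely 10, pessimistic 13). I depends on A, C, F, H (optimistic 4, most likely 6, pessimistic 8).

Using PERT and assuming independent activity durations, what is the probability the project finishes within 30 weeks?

0.054

te_A = (1 + 4·4 + 7)/6 = 24/6 = 4; σ²_A = ((7−1)/6)² = 1.000
te_B = (1 + 4·3 + 17)/6 = 30/6 = 5; σ²_B = ((17−1)/6)² = 7.111
te_C = (3 + 4·8 + 13)/6 = 48/6 = 8; σ²_C = ((13−3)/6)² = 2.778
te_D = (4 + 4·5 + 6)/6 = 30/6 = 5; σ²_D = ((6−4)/6)² = 0.111
te_E = (2 + 4·7 + 12)/6 = 42/6 = 7; σ²_E = ((12−2)/6)² = 2.778
te_F = (3 + 4·7 + 11)/6 = 42/6 = 7; σ²_F = ((11−3)/6)² = 1.778
te_G = (10 + 4·14 + 24)/6 = 90/6 = 15; σ²_G = ((24−10)/6)² = 5.444
te_H = (7 + 4·10 + 13)/6 = 60/6 = 10; σ²_H = ((13−7)/6)² = 1.000
te_I = (4 + 4·6 + 8)/6 = 36/6 = 6; σ²_I = ((8−4)/6)² = 0.444

Forward pass:
ES_A = 0; EF_A = 4
ES_B = 0; EF_B = 5
ES_C = 0; EF_C = 8
ES_D = 4; EF_D = 4+5 = 9
ES_E = 4; EF_E = 4+7 = 11
ES_F = max(EF_D=9, EF_E=11) = 11; EF_F = 11+7 = 18
ES_G = max(EF_A=4, EF_B=5) = 5; EF_G = 5+15 = 20
ES_H = max(EF_E=11, EF_G=20) = 20; EF_H = 20+10 = 30
ES_I = max(EF_A=4, EF_C=8, EF_F=18, EF_H=30) = 30; EF_I = 30+6 = 36
Expected project duration μ = 36 weeks. Critical path: B → G → H → I.

Variance along critical path = 7.111 + 5.444 + 1.000 + 0.444 = 14.000; σ = √14.000 = 3.742 weeks.
Z = (30 − 36) / 3.742 = -1.604
P(T ≤ 30) = Φ(-1.604) ≈ 0.054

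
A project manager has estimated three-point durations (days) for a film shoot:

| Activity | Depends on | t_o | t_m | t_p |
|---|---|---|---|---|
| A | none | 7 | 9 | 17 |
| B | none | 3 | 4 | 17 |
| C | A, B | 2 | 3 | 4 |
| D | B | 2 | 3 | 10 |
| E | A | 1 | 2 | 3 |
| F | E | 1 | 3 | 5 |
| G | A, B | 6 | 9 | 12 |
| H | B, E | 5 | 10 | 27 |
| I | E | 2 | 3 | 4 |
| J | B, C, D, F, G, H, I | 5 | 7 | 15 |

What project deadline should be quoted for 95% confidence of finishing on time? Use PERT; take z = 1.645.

te_A = (7 + 4·9 + 17)/6 = 60/6 = 10; σ²_A = ((17−7)/6)² = 2.778
te_B = (3 + 4·4 + 17)/6 = 36/6 = 6; σ²_B = ((17−3)/6)² = 5.444
te_C = (2 + 4·3 + 4)/6 = 18/6 = 3; σ²_C = ((4−2)/6)² = 0.111
te_D = (2 + 4·3 + 10)/6 = 24/6 = 4; σ²_D = ((10−2)/6)² = 1.778
te_E = (1 + 4·2 + 3)/6 = 12/6 = 2; σ²_E = ((3−1)/6)² = 0.111
te_F = (1 + 4·3 + 5)/6 = 18/6 = 3; σ²_F = ((5−1)/6)² = 0.444
te_G = (6 + 4·9 + 12)/6 = 54/6 = 9; σ²_G = ((12−6)/6)² = 1.000
te_H = (5 + 4·10 + 27)/6 = 72/6 = 12; σ²_H = ((27−5)/6)² = 13.444
te_I = (2 + 4·3 + 4)/6 = 18/6 = 3; σ²_I = ((4−2)/6)² = 0.111
te_J = (5 + 4·7 + 15)/6 = 48/6 = 8; σ²_J = ((15−5)/6)² = 2.778

Forward pass:
ES_A = 0; EF_A = 10
ES_B = 0; EF_B = 6
ES_C = max(EF_A=10, EF_B=6) = 10; EF_C = 10+3 = 13
ES_D = 6; EF_D = 6+4 = 10
ES_E = 10; EF_E = 10+2 = 12
ES_F = 12; EF_F = 12+3 = 15
ES_G = max(EF_A=10, EF_B=6) = 10; EF_G = 10+9 = 19
ES_H = max(EF_B=6, EF_E=12) = 12; EF_H = 12+12 = 24
ES_I = 12; EF_I = 12+3 = 15
ES_J = max(EF_B=6, EF_C=13, EF_D=10, EF_F=15, EF_G=19, EF_H=24, EF_I=15) = 24; EF_J = 24+8 = 32
Expected project duration μ = 32 days. Critical path: A → E → H → J.

Variance along critical path = 2.778 + 0.111 + 13.444 + 2.778 = 19.111; σ = 4.372 days.
D = μ + z·σ = 32 + 1.645·4.372 = 39.2 days

39.2 days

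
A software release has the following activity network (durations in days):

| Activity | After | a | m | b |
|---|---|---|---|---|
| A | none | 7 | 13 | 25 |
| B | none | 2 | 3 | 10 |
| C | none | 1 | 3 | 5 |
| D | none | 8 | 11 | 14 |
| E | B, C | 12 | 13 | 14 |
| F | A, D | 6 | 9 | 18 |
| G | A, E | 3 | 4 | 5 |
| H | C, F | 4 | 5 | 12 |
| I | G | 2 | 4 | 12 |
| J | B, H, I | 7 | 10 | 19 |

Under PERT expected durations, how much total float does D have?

te_A = (7 + 4·13 + 25)/6 = 84/6 = 14
te_B = (2 + 4·3 + 10)/6 = 24/6 = 4
te_C = (1 + 4·3 + 5)/6 = 18/6 = 3
te_D = (8 + 4·11 + 14)/6 = 66/6 = 11
te_E = (12 + 4·13 + 14)/6 = 78/6 = 13
te_F = (6 + 4·9 + 18)/6 = 60/6 = 10
te_G = (3 + 4·4 + 5)/6 = 24/6 = 4
te_H = (4 + 4·5 + 12)/6 = 36/6 = 6
te_I = (2 + 4·4 + 12)/6 = 30/6 = 5
te_J = (7 + 4·10 + 19)/6 = 66/6 = 11

Forward pass:
ES_A = 0; EF_A = 14
ES_B = 0; EF_B = 4
ES_C = 0; EF_C = 3
ES_D = 0; EF_D = 11
ES_E = max(EF_B=4, EF_C=3) = 4; EF_E = 4+13 = 17
ES_F = max(EF_A=14, EF_D=11) = 14; EF_F = 14+10 = 24
ES_G = max(EF_A=14, EF_E=17) = 17; EF_G = 17+4 = 21
ES_H = max(EF_C=3, EF_F=24) = 24; EF_H = 24+6 = 30
ES_I = 21; EF_I = 21+5 = 26
ES_J = max(EF_B=4, EF_H=30, EF_I=26) = 30; EF_J = 30+11 = 41
Expected project duration μ = 41 days. Critical path: A → F → H → J.

Backward pass:
LF_J = 41; LS_J = 41−11 = 30
LF_I = LS_J = 30; LS_I = 30−5 = 25
LF_H = LS_J = 30; LS_H = 30−6 = 24
LF_G = LS_I = 25; LS_G = 25−4 = 21
LF_F = LS_H = 24; LS_F = 24−10 = 14
LF_E = LS_G = 21; LS_E = 21−13 = 8
LF_D = LS_F = 14; LS_D = 14−11 = 3
LF_C = min(LS_E=8, LS_H=24) = 8; LS_C = 8−3 = 5
LF_B = min(LS_E=8, LS_J=30) = 8; LS_B = 8−4 = 4
LF_A = min(LS_F=14, LS_G=21) = 14; LS_A = 14−14 = 0
Slack_D = LS_D − ES_D = 3 − 0 = 3

3 days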